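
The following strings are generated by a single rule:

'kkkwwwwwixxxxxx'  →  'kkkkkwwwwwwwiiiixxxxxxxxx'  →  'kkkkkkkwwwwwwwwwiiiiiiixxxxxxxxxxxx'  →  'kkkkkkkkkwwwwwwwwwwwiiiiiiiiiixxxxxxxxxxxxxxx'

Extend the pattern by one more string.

Each string has the form k^{2n+1} w^{2n+3} i^{3n-2} x^{3n+3} (n = 1, 2, …).
For the next term, n = 5, so the run lengths are 11, 13, 13, 18.

kkkkkkkkkkkwwwwwwwwwwwwwiiiiiiiiiiiiixxxxxxxxxxxxxxxxxx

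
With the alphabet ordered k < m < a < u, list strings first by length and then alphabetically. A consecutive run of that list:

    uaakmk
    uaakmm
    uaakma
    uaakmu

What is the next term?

The successor of uaakmu increments the rightmost position that isn't already u and resets every position after it to k.

uaakak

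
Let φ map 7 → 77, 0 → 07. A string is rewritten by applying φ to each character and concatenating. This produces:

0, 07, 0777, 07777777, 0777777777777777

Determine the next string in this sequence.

07777777777777777777777777777777

φ(0777777777777777) expands symbol-by-symbol to 07 77 77 77 77 77 77 77 77 77 77 77 77 77 77 77; joining the 16 pieces gives the next term.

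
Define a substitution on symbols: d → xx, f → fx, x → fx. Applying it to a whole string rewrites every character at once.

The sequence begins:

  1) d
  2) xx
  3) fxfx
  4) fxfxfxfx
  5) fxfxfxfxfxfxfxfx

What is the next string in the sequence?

Rewriting the 16 symbols of fxfxfxfxfxfxfxfx one by one yields fx fx fx fx fx fx fx fx fx fx fx fx fx fx fx fx; concatenated:

fxfxfxfxfxfxfxfxfxfxfxfxfxfxfxfx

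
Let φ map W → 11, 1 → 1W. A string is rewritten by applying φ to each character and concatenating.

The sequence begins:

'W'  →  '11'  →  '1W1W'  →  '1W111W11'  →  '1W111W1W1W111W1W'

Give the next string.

1W111W1W1W111W111W111W1W1W111W11

Applying the rule to each of the 16 symbols of 1W111W1W1W111W1W gives the pieces 1W 11 1W 1W 1W 11 1W 11 1W 11 1W 1W 1W 11 1W 11, which concatenate to the answer.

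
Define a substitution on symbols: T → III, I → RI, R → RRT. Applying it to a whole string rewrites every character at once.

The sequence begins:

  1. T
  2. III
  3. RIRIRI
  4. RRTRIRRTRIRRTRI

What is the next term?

Replace each of the 15 characters of RRTRIRRTRIRRTRI in place — RRT RRT III RRT RI RRT RRT III RRT RI RRT RRT III RRT RI — and concatenate.

RRTRRTIIIRRTRIRRTRRTIIIRRTRIRRTRRTIIIRRTRI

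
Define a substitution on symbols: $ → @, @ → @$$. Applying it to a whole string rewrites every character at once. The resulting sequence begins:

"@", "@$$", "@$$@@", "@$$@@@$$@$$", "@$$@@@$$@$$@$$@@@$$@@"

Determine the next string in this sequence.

@$$@@@$$@$$@$$@@@$$@@@$$@@@$$@$$@$$@@@$$@$$

Applying the rule to each of the 21 symbols of @$$@@@$$@$$@$$@@@$$@@ gives the pieces @$$ @ @ @$$ @$$ @$$ @ @ @$$ @ @ @$$ @ @ @$$ @$$ @$$ @ @ @$$ @$$, which concatenate to the answer.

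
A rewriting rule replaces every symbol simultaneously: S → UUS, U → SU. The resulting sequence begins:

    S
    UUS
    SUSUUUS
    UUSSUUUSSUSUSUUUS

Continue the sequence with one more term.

SUSUUUSUUSSUSUSUUUSUUSSUUUSSUUUSSUSUSUUUS

Applying the rule to each of the 17 symbols of UUSSUUUSSUSUSUUUS gives the pieces SU SU UUS UUS SU SU SU UUS UUS SU UUS SU UUS SU SU SU UUS, which concatenate to the answer.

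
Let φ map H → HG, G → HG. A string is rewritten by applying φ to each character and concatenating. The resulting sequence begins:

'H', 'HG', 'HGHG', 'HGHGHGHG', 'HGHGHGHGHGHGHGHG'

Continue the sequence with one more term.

Rewriting the 16 symbols of HGHGHGHGHGHGHGHG one by one yields HG HG HG HG HG HG HG HG HG HG HG HG HG HG HG HG; concatenated:

HGHGHGHGHGHGHGHGHGHGHGHGHGHGHGHG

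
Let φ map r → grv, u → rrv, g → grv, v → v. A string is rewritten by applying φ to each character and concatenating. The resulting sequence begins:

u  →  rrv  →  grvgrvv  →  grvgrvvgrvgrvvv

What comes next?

grvgrvvgrvgrvvvgrvgrvvgrvgrvvvv

Replace each of the 15 characters of grvgrvvgrvgrvvv in place — grv grv v grv grv v v grv grv v grv grv v v v — and concatenate.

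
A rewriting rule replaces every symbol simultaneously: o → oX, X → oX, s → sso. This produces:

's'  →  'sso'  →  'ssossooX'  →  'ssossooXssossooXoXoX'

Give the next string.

ssossooXssossooXoXoXssossooXssossooXoXoXoXoXoXoX

Applying the rule to each of the 20 symbols of ssossooXssossooXoXoX gives the pieces sso sso oX sso sso oX oX oX sso sso oX sso sso oX oX oX oX oX oX oX, which concatenate to the answer.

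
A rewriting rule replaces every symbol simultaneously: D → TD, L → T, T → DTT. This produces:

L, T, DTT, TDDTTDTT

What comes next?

Rewriting each symbol of TDDTTDTT: T→DTT, D→TD, D→TD, T→DTT, T→DTT, D→TD, T→DTT, T→DTT, which concatenates to DTT TD TD DTT DTT TD DTT DTT.

DTTTDTDDTTDTTTDDTTDTT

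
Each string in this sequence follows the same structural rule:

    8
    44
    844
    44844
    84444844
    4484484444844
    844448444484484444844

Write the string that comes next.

4484484444844844448444484484444844

From term 3 onward, concatenate the second-to-last term with the last: 8·44 = 844, 44·844 = 44844, …
Continuing: 4484484444844 · 844448444484484444844 gives term 8.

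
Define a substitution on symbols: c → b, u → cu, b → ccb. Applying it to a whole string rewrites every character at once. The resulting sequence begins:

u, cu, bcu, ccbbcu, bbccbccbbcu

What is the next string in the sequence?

Expanding bbccbccbbcu: b→ccb, b→ccb, c→b, c→b, b→ccb, c→b, c→b, b→ccb, b→ccb, c→b, u→cu. Concatenated: ccb ccb b b ccb b b ccb ccb b cu.

ccbccbbbccbbbccbccbbcu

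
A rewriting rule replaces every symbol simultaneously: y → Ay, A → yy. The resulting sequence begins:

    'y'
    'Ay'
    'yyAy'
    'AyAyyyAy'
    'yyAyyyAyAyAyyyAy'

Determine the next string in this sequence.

Applying the rule to each of the 16 symbols of yyAyyyAyAyAyyyAy gives the pieces Ay Ay yy Ay Ay Ay yy Ay yy Ay yy Ay Ay Ay yy Ay, which concatenate to the answer.

AyAyyyAyAyAyyyAyyyAyyyAyAyAyyyAy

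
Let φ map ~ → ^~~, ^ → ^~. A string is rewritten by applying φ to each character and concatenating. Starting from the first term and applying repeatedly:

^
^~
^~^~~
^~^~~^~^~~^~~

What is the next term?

Replace each of the 13 characters of ^~^~~^~^~~^~~ in place — ^~ ^~~ ^~ ^~~ ^~~ ^~ ^~~ ^~ ^~~ ^~~ ^~ ^~~ ^~~ — and concatenate.

^~^~~^~^~~^~~^~^~~^~^~~^~~^~^~~^~~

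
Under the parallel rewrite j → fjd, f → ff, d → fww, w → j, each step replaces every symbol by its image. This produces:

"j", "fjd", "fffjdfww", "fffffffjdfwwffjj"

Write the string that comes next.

fffffffffffffffjdfwwffjjfffffjdfjd

φ(fffffffjdfwwffjj) expands symbol-by-symbol to ff ff ff ff ff ff ff fjd fww ff j j ff ff fjd fjd; joining the 16 pieces gives the next term.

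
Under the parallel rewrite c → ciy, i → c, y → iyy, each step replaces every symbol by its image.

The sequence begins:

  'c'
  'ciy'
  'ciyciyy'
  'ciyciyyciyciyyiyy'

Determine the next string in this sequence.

Rewriting the 17 symbols of ciyciyyciyciyyiyy one by one yields ciy c iyy ciy c iyy iyy ciy c iyy ciy c iyy iyy c iyy iyy; concatenated:

ciyciyyciyciyyiyyciyciyyciyciyyiyyciyyiyy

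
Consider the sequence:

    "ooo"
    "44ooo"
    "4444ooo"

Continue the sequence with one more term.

444444ooo

Each term is the previous one with 44 prepended.
So the next term is 44·4444ooo.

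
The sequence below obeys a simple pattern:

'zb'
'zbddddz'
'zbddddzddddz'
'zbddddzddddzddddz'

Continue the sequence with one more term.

Every step adds ddddz to the end: s(k+1) = s(k)·ddddz.
So the next term is zbddddzddddzddddz·ddddz.

zbddddzddddzddddzddddz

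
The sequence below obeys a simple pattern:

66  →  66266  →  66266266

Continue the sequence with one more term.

Every step adds 662 at the front: s(k+1) = 662·s(k).
One more step from 66266266 gives the answer.

66266266266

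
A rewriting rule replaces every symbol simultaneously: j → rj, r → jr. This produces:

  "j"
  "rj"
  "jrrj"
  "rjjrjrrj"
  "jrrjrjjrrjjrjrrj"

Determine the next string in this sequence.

φ(jrrjrjjrrjjrjrrj) expands symbol-by-symbol to rj jr jr rj jr rj rj jr jr rj rj jr rj jr jr rj; joining the 16 pieces gives the next term.

rjjrjrrjjrrjrjjrjrrjrjjrrjjrjrrj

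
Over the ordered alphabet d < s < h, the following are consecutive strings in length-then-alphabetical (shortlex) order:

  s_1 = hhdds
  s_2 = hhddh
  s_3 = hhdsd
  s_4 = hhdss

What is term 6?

Continuing the enumeration 2 steps past hhdss: hhdss → hhdsh → (answer).

hhdhd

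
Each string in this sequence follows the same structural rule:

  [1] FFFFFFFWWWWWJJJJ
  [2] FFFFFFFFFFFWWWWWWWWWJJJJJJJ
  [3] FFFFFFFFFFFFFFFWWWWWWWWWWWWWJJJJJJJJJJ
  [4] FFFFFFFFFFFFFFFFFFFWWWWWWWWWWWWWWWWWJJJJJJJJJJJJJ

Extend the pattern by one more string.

FFFFFFFFFFFFFFFFFFFFFFFWWWWWWWWWWWWWWWWWWWWWJJJJJJJJJJJJJJJJ

Each string has the form F^{4n+3} W^{4n+1} J^{3n+1} (n = 1, 2, …).
Setting n = 5 gives 23, 21, 16 characters in each block.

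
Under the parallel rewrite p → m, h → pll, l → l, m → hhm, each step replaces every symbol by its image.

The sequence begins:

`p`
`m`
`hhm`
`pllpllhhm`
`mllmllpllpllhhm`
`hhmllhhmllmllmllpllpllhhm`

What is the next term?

Applying the rule to each of the 25 symbols of hhmllhhmllmllmllpllpllhhm gives the pieces pll pll hhm l l pll pll hhm l l hhm l l hhm l l m l l m l l pll pll hhm, which concatenate to the answer.

pllpllhhmllpllpllhhmllhhmllhhmllmllmllpllpllhhm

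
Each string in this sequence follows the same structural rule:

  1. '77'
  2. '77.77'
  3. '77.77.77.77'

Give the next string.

77.77.77.77.77.77.77.77

s(k+1) = s(k)·.·s(k) — each term doubles the last with '.' between the halves.
One more doubling of 77.77.77.77 gives the answer.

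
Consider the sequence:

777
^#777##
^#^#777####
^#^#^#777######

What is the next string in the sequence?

^#^#^#^#777########

s(k+1) = ^#·s(k)·##, so each term gains ^# as a prefix and ## as a suffix.
So the next term is ^#·^#^#^#777######·##.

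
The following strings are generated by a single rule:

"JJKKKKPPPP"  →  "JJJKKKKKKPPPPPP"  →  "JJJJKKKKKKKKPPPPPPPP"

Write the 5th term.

JJJJJJKKKKKKKKKKKKPPPPPPPPPPPP

Term n consists of n J's, followed by 2n K's, followed by 2n P's, where the shown terms are n = 2, 3, 4.
For term 5, n = 6, so the run lengths are 6, 12, 12.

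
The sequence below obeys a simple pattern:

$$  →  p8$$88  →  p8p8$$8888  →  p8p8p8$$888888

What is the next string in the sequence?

p8p8p8p8$$88888888

Every step adds p8 to the front and 88 to the end of the previous string.
So the next term is p8·p8p8p8$$888888·88.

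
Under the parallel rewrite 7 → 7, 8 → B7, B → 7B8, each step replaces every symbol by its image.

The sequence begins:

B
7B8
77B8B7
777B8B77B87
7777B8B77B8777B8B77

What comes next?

φ(7777B8B77B8777B8B77) expands symbol-by-symbol to 7 7 7 7 7B8 B7 7B8 7 7 7B8 B7 7 7 7 7B8 B7 7B8 7 7; joining the 19 pieces gives the next term.

77777B8B77B8777B8B77777B8B77B877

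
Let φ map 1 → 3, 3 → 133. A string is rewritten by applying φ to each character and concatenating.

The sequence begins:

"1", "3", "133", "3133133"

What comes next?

13331331333133133

Apply φ to 3133133 symbol by symbol: 3→133, 1→3, 3→133, 3→133, 1→3, 3→133, 3→133; joined: 133 3 133 133 3 133 133.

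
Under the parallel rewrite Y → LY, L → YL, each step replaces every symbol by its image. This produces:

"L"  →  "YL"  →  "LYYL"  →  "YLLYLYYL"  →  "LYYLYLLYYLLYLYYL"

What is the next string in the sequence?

Rewriting the 16 symbols of LYYLYLLYYLLYLYYL one by one yields YL LY LY YL LY YL YL LY LY YL YL LY YL LY LY YL; concatenated:

YLLYLYYLLYYLYLLYLYYLYLLYYLLYLYYL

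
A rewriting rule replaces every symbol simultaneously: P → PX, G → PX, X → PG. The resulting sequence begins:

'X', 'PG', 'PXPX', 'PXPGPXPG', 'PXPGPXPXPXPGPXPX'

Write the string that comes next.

Applying the rule to each of the 16 symbols of PXPGPXPXPXPGPXPX gives the pieces PX PG PX PX PX PG PX PG PX PG PX PX PX PG PX PG, which concatenate to the answer.

PXPGPXPXPXPGPXPGPXPGPXPXPXPGPXPG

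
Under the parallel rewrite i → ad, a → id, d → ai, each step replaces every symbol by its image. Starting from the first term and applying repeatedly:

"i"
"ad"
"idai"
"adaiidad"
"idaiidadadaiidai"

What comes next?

adaiidadadaiidaiidaiidadadaiidad

φ(idaiidadadaiidai) expands symbol-by-symbol to ad ai id ad ad ai id ai id ai id ad ad ai id ad; joining the 16 pieces gives the next term.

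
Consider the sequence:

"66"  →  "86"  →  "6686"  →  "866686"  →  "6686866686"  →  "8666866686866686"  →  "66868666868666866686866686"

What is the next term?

866686668686668666868666868666866686866686

From term 3 onward, concatenate the second-to-last term with the last: 66·86 = 6686, 86·6686 = 866686, …
The next term joins 8666866686866686 and 66868666868666866686866686.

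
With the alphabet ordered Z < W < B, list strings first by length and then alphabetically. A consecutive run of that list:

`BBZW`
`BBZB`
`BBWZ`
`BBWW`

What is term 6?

Stepping forward 2 times from BBWW: BBWW → BBWB, then the target.

BBBZ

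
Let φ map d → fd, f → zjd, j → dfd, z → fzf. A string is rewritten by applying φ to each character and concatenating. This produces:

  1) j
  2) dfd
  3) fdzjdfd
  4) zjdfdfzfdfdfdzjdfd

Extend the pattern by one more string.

φ(zjdfdfzfdfdfdzjdfd) expands symbol-by-symbol to fzf dfd fd zjd fd zjd fzf zjd fd zjd fd zjd fd fzf dfd fd zjd fd; joining the 18 pieces gives the next term.

fzfdfdfdzjdfdzjdfzfzjdfdzjdfdzjdfdfzfdfdfdzjdfd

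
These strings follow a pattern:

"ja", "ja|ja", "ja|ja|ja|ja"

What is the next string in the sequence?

Each string is two copies of the previous one joined by '|'.
Doubling ja|ja|ja|ja with '|' between the halves:

ja|ja|ja|ja|ja|ja|ja|ja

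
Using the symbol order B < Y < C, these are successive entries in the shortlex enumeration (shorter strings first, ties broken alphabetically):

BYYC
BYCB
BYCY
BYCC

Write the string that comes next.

BCBB

Treat BYCC as a base-3 numeral over the given alphabet and add one, carrying through any trailing C's.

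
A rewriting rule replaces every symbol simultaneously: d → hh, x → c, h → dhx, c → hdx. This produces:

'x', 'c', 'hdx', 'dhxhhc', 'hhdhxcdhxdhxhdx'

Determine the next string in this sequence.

dhxdhxhhdhxchdxhhdhxchhdhxcdhxhhc

φ(hhdhxcdhxdhxhdx) expands symbol-by-symbol to dhx dhx hh dhx c hdx hh dhx c hh dhx c dhx hh c; joining the 15 pieces gives the next term.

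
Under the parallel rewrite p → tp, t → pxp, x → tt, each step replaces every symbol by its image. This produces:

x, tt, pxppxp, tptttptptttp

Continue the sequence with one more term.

Expanding tptttptptttp: t→pxp, p→tp, t→pxp, t→pxp, t→pxp, p→tp, t→pxp, p→tp, t→pxp, t→pxp, t→pxp, p→tp. Concatenated: pxp tp pxp pxp pxp tp pxp tp pxp pxp pxp tp.

pxptppxppxppxptppxptppxppxppxptp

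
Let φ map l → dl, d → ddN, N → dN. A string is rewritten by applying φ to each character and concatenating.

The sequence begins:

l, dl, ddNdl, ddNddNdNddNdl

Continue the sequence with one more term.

Replace each of the 13 characters of ddNddNdNddNdl in place — ddN ddN dN ddN ddN dN ddN dN ddN ddN dN ddN dl — and concatenate.

ddNddNdNddNddNdNddNdNddNddNdNddNdl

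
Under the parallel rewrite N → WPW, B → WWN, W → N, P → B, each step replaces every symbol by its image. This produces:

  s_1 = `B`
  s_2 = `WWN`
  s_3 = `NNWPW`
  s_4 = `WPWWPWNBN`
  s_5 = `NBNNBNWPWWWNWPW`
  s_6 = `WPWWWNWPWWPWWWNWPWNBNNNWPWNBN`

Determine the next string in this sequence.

Applying the rule to each of the 29 symbols of WPWWWNWPWWPWWWNWPWNBNNNWPWNBN gives the pieces N B N N N WPW N B N N B N N N WPW N B N WPW WWN WPW WPW WPW N B N WPW WWN WPW, which concatenate to the answer.

NBNNNWPWNBNNBNNNWPWNBNWPWWWNWPWWPWWPWNBNWPWWWNWPW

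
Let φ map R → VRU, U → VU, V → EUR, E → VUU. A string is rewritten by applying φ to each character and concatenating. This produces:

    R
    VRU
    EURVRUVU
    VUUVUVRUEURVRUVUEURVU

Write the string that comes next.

Replace each of the 21 characters of VUUVUVRUEURVRUVUEURVU in place — EUR VU VU EUR VU EUR VRU VU VUU VU VRU EUR VRU VU EUR VU VUU VU VRU EUR VU — and concatenate.

EURVUVUEURVUEURVRUVUVUUVUVRUEURVRUVUEURVUVUUVUVRUEURVU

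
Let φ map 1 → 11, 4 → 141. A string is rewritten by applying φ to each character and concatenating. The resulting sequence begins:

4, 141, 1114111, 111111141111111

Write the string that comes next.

1111111111111114111111111111111

Applying the rule to each of the 15 symbols of 111111141111111 gives the pieces 11 11 11 11 11 11 11 141 11 11 11 11 11 11 11, which concatenate to the answer.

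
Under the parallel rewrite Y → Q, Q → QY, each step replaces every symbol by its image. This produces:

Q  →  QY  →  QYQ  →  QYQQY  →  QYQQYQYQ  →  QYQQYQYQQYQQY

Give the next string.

QYQQYQYQQYQQYQYQQYQYQ

φ(QYQQYQYQQYQQY) expands symbol-by-symbol to QY Q QY QY Q QY Q QY QY Q QY QY Q; joining the 13 pieces gives the next term.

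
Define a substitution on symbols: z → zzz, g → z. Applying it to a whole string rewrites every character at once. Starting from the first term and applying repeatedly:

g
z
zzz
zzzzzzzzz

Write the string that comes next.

zzzzzzzzzzzzzzzzzzzzzzzzzzz

Apply φ to zzzzzzzzz symbol by symbol: z→zzz, z→zzz, z→zzz, z→zzz, z→zzz, z→zzz, z→zzz, z→zzz, z→zzz; joined: zzz zzz zzz zzz zzz zzz zzz zzz zzz.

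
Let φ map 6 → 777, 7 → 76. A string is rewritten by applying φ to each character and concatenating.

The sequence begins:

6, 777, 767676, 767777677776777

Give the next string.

Replace each of the 15 characters of 767777677776777 in place — 76 777 76 76 76 76 777 76 76 76 76 777 76 76 76 — and concatenate.

767777676767677776767676777767676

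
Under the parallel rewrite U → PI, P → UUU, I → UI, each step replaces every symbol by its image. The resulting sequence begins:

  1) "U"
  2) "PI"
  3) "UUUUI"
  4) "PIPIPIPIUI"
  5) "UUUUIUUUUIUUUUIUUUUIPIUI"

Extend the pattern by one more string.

Rewriting the 24 symbols of UUUUIUUUUIUUUUIUUUUIPIUI one by one yields PI PI PI PI UI PI PI PI PI UI PI PI PI PI UI PI PI PI PI UI UUU UI PI UI; concatenated:

PIPIPIPIUIPIPIPIPIUIPIPIPIPIUIPIPIPIPIUIUUUUIPIUI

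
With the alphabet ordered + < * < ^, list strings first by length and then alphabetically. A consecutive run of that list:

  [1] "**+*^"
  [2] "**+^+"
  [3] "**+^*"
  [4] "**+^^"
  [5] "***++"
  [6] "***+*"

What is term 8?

****+

Continuing the enumeration 2 steps past ***+*: ***+* → ***+^ → (answer).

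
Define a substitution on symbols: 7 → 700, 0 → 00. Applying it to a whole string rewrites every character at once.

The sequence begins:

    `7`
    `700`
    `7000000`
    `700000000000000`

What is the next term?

Rewriting the 15 symbols of 700000000000000 one by one yields 700 00 00 00 00 00 00 00 00 00 00 00 00 00 00; concatenated:

7000000000000000000000000000000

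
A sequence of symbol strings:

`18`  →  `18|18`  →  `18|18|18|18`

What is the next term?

18|18|18|18|18|18|18|18

Each string is two copies of the previous one joined by '|'.
One more doubling of 18|18|18|18 gives the answer.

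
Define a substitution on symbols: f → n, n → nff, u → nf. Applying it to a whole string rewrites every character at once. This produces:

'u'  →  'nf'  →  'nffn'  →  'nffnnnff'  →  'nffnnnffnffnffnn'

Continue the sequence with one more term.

Rewriting the 16 symbols of nffnnnffnffnffnn one by one yields nff n n nff nff nff n n nff n n nff n n nff nff; concatenated:

nffnnnffnffnffnnnffnnnffnnnffnff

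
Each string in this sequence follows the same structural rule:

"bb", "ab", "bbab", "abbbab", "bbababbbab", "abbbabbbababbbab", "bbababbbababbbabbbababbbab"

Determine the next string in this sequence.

abbbabbbababbbabbbababbbababbbabbbababbbab

This is a Fibonacci-style word recurrence s(k) = s(k−2)·s(k−1): e.g. bb·ab = bbab.
The next term joins abbbabbbababbbab and bbababbbababbbabbbababbbab.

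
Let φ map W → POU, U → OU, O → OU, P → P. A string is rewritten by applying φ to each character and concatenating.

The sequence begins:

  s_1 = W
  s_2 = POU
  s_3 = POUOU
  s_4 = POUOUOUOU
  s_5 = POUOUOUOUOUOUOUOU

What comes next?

POUOUOUOUOUOUOUOUOUOUOUOUOUOUOUOU

φ(POUOUOUOUOUOUOUOU) expands symbol-by-symbol to P OU OU OU OU OU OU OU OU OU OU OU OU OU OU OU OU; joining the 17 pieces gives the next term.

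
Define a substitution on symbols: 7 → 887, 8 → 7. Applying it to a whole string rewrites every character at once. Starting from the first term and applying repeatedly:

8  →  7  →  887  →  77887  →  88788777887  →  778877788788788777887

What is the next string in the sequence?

8878877788788788777887778877788788788777887

Applying the rule to each of the 21 symbols of 778877788788788777887 gives the pieces 887 887 7 7 887 887 887 7 7 887 7 7 887 7 7 887 887 887 7 7 887, which concatenate to the answer.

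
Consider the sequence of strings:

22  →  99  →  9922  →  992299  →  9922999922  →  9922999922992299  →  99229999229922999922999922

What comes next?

From term 3 onward, concatenate the last term with the second-to-last: 99·22 = 9922, 9922·99 = 992299, …
The next term joins 99229999229922999922999922 and 9922999922992299.

992299992299229999229999229922999922992299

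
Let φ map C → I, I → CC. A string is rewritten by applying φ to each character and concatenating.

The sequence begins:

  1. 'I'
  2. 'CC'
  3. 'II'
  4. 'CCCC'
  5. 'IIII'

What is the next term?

CCCCCCCC

Rewriting each symbol of IIII: I→CC, I→CC, I→CC, I→CC, which concatenates to CC CC CC CC.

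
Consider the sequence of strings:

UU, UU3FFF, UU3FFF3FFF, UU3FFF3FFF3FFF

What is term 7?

Each term is the previous one with 3FFF appended.
From UU3FFF3FFF3FFF, 3 further steps: UU3FFF3FFF3FFF → UU3FFF3FFF3FFF3FFF → UU3FFF3FFF3FFF3FFF3FFF → (answer).

UU3FFF3FFF3FFF3FFF3FFF3FFF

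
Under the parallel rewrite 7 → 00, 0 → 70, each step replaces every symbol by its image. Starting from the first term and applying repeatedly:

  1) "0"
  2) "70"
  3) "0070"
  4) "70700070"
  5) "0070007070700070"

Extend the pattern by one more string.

Rewriting the 16 symbols of 0070007070700070 one by one yields 70 70 00 70 70 70 00 70 00 70 00 70 70 70 00 70; concatenated:

70700070707000700070007070700070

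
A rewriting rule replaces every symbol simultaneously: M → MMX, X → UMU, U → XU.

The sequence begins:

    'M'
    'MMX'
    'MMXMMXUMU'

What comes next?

Rewriting each symbol of MMXMMXUMU: M→MMX, M→MMX, X→UMU, M→MMX, M→MMX, X→UMU, U→XU, M→MMX, U→XU, which concatenates to MMX MMX UMU MMX MMX UMU XU MMX XU.

MMXMMXUMUMMXMMXUMUXUMMXXU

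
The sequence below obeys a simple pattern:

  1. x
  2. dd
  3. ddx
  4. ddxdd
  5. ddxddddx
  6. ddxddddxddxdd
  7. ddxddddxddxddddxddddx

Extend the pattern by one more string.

ddxddddxddxddddxddddxddxddddxddxdd

This is a Fibonacci-style word recurrence s(k) = s(k−1)·s(k−2): e.g. dd·x = ddx.
So term 8 is ddxddddxddxddddxddddx·ddxddddxddxdd.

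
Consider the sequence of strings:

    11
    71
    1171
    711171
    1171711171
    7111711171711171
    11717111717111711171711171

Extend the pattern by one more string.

Each term (from the third on) is the two preceding terms concatenated in order: term 3 = 11·71 = 1171.
The next term joins 7111711171711171 and 11717111717111711171711171.

711171117171117111717111717111711171711171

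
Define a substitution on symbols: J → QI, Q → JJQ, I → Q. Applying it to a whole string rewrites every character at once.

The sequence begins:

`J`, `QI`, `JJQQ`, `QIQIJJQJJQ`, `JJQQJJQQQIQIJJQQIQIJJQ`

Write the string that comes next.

Rewriting the 22 symbols of JJQQJJQQQIQIJJQQIQIJJQ one by one yields QI QI JJQ JJQ QI QI JJQ JJQ JJQ Q JJQ Q QI QI JJQ JJQ Q JJQ Q QI QI JJQ; concatenated:

QIQIJJQJJQQIQIJJQJJQJJQQJJQQQIQIJJQJJQQJJQQQIQIJJQ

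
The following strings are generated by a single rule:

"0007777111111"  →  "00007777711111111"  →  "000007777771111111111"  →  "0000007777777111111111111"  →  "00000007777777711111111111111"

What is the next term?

000000007777777771111111111111111

Term n consists of n 0's, followed by n+1 7's, followed by 2n 1's, where the shown terms are n = 3, 4, 5, 6, 7.
For the next term, n = 8, so the run lengths are 8, 9, 16.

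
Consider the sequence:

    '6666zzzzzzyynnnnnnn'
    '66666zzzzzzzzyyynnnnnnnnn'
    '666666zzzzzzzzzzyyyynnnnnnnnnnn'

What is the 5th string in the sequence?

66666666zzzzzzzzzzzzzzyyyyyynnnnnnnnnnnnnnn

Term n consists of n+2 6's, followed by 2n+2 z's, followed by n y's, followed by 2n+3 n's, where the shown terms are n = 2, 3, 4.
At n = 6 the blocks have lengths 8, 14, 6, 15.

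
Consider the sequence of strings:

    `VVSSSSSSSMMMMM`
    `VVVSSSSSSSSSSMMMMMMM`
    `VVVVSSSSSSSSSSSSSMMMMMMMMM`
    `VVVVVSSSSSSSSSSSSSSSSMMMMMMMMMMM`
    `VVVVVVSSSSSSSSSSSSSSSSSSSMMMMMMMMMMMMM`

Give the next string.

VVVVVVVSSSSSSSSSSSSSSSSSSSSSSMMMMMMMMMMMMMMM

Term n consists of n-1 V's, followed by 3n-2 S's, followed by 2n-1 M's, where the shown terms are n = 3, 4, 5, 6, 7.
For the next term, n = 8, so the run lengths are 7, 22, 15.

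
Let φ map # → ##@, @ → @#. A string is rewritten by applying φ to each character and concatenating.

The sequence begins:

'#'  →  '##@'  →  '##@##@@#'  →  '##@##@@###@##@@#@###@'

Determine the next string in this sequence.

##@##@@###@##@@#@###@##@##@@###@##@@#@###@@###@##@##@@#

Applying the rule to each of the 21 symbols of ##@##@@###@##@@#@###@ gives the pieces ##@ ##@ @# ##@ ##@ @# @# ##@ ##@ ##@ @# ##@ ##@ @# @# ##@ @# ##@ ##@ ##@ @#, which concatenate to the answer.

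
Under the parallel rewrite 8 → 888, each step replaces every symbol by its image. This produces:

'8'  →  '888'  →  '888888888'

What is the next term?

888888888888888888888888888

Expanding 888888888: 8→888, 8→888, 8→888, 8→888, 8→888, 8→888, 8→888, 8→888, 8→888. Concatenated: 888 888 888 888 888 888 888 888 888.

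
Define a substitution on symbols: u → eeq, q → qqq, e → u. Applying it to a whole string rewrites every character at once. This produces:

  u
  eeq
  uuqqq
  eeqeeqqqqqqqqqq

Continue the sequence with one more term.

Rewriting the 15 symbols of eeqeeqqqqqqqqqq one by one yields u u qqq u u qqq qqq qqq qqq qqq qqq qqq qqq qqq qqq; concatenated:

uuqqquuqqqqqqqqqqqqqqqqqqqqqqqqqqqqqq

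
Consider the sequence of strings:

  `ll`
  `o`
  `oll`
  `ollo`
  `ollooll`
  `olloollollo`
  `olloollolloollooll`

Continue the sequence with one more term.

From term 3 onward, concatenate the last term with the second-to-last: o·ll = oll, oll·o = ollo, …
The next term joins olloollolloollooll and olloollollo.

olloollolloolloollolloollollo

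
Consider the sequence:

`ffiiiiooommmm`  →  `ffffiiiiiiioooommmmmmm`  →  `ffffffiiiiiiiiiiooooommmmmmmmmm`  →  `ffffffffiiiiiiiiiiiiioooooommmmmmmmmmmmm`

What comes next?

Term n consists of 2n f's, followed by 3n+1 i's, followed by n+2 o's, followed by 3n+1 m's (n = 1, 2, …).
At n = 5 the blocks have lengths 10, 16, 7, 16.

ffffffffffiiiiiiiiiiiiiiiiooooooommmmmmmmmmmmmmmm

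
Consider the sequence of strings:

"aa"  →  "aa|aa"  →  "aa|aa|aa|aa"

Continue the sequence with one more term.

s(k+1) = s(k)·|·s(k) — each term doubles the last with '|' between the halves.
One more doubling of aa|aa|aa|aa gives the answer.

aa|aa|aa|aa|aa|aa|aa|aa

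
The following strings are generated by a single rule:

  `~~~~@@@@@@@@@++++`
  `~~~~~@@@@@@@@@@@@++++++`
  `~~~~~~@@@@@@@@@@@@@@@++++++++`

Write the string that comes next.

~~~~~~~@@@@@@@@@@@@@@@@@@++++++++++

The n-th term is n+2 ~'s then 3n+3 @'s then 2n +'s, where the shown terms are n = 2, 3, 4.
For the next term, n = 5, so the run lengths are 7, 18, 10.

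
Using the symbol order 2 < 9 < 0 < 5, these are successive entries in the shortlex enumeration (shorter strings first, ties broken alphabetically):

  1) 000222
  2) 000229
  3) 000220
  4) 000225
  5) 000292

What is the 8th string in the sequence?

Continuing the enumeration 3 steps past 000292: 000292 → 000299 → 000290 → (answer).

000295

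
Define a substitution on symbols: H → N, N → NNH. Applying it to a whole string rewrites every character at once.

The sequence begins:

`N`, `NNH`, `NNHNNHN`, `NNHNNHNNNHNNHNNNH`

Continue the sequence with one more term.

NNHNNHNNNHNNHNNNHNNHNNHNNNHNNHNNNHNNHNNHN

φ(NNHNNHNNNHNNHNNNH) expands symbol-by-symbol to NNH NNH N NNH NNH N NNH NNH NNH N NNH NNH N NNH NNH NNH N; joining the 17 pieces gives the next term.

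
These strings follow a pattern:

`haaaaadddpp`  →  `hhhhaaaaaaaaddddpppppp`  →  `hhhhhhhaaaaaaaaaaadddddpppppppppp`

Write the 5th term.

hhhhhhhhhhhhhaaaaaaaaaaaaaaaaadddddddpppppppppppppppppp

The n-th term is 3n-2 h's then 3n+2 a's then n+2 d's then 4n-2 p's (n = 1, 2, …).
Setting n = 5 gives 13, 17, 7, 18 characters in each block.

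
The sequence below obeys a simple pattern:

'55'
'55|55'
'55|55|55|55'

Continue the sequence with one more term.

Each string is two copies of the previous one joined by '|'.
One more doubling of 55|55|55|55 gives the answer.

55|55|55|55|55|55|55|55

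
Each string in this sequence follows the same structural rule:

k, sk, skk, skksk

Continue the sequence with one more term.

skkskskk

From term 3 onward, concatenate the last term with the second-to-last: sk·k = skk, skk·sk = skksk, …
The next term joins skksk and skk.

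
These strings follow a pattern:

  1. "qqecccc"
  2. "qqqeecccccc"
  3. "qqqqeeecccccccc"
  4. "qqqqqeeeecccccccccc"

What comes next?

The n-th term is n q's then n-1 e's then 2n c's, where the shown terms are n = 2, 3, 4, 5.
At n = 6 the blocks have lengths 6, 5, 12.

qqqqqqeeeeecccccccccccc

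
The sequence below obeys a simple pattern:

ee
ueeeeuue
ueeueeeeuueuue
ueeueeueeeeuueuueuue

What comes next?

s(k+1) = uee·s(k)·uue, so each term gains uee as a prefix and uue as a suffix.
One more step from ueeueeueeeeuueuueuue gives the answer.

ueeueeueeueeeeuueuueuueuue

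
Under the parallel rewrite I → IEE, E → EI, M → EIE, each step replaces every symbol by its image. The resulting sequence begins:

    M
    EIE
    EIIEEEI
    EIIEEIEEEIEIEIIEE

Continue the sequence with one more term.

EIIEEIEEEIEIIEEEIEIEIIEEEIIEEEIIEEIEEEIEI

Replace each of the 17 characters of EIIEEIEEEIEIEIIEE in place — EI IEE IEE EI EI IEE EI EI EI IEE EI IEE EI IEE IEE EI EI — and concatenate.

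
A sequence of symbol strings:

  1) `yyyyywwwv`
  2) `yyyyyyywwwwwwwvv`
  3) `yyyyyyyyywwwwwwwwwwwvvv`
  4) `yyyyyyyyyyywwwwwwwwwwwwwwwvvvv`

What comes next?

yyyyyyyyyyyyywwwwwwwwwwwwwwwwwwwvvvvv

Each string has the form y^{2n+3} w^{4n-1} v^{n} (n = 1, 2, …).
At n = 5 the blocks have lengths 13, 19, 5.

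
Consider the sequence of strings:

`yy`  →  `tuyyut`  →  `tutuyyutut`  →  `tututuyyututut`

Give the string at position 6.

tututututuyyututututut

Each term wraps the previous one in tu on the left and ut on the right.
From tututuyyututut, 2 further steps: tututuyyututut → tutututuyyutututut → (answer).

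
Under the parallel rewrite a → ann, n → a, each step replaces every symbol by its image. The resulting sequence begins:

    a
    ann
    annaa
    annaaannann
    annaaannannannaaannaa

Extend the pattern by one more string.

Rewriting the 21 symbols of annaaannannannaaannaa one by one yields ann a a ann ann ann a a ann a a ann a a ann ann ann a a ann ann; concatenated:

annaaannannannaaannaaannaaannannannaaannann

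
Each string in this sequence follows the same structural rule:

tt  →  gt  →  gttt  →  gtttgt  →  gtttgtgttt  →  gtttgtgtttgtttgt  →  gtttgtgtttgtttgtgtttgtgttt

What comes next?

gtttgtgtttgtttgtgtttgtgtttgtttgtgtttgtttgt

This is a Fibonacci-style word recurrence s(k) = s(k−1)·s(k−2): e.g. gt·tt = gttt.
The next term joins gtttgtgtttgtttgtgtttgtgttt and gtttgtgtttgtttgt.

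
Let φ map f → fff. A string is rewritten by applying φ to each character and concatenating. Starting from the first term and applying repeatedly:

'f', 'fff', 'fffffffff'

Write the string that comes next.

fffffffffffffffffffffffffff

Expanding fffffffff: f→fff, f→fff, f→fff, f→fff, f→fff, f→fff, f→fff, f→fff, f→fff. Concatenated: fff fff fff fff fff fff fff fff fff.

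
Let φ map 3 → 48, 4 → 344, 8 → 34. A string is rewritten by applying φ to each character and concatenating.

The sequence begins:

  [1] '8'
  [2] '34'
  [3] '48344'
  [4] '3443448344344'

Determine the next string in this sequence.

4834434448344344344834434448344344

φ(3443448344344) expands symbol-by-symbol to 48 344 344 48 344 344 34 48 344 344 48 344 344; joining the 13 pieces gives the next term.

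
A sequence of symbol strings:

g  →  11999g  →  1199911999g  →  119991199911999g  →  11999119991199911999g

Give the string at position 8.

Each term is the previous one with 11999 prepended.
From 11999119991199911999g, 3 further steps: 11999119991199911999g → 1199911999119991199911999g → 119991199911999119991199911999g → (answer).

11999119991199911999119991199911999g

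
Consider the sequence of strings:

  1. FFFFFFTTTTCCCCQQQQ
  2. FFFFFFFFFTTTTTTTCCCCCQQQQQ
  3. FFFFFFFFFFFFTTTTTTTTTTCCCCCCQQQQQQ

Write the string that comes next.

Reading off run lengths: F runs 6, 9, 12; T runs 4, 7, 10; C runs 4, 5, 6; Q runs 4, 5, 6 — each is linear in n, where the shown terms are n = 2, 3, 4.
Setting n = 5 gives 15, 13, 7, 7 characters in each block.

FFFFFFFFFFFFFFFTTTTTTTTTTTTTCCCCCCCQQQQQQQ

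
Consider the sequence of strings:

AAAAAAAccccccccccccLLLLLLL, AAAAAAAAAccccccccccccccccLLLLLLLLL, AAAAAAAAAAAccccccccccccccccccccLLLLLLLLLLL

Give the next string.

AAAAAAAAAAAAAccccccccccccccccccccccccLLLLLLLLLLLLL

The n-th term is 2n+1 A's then 4n c's then 2n+1 L's, where the shown terms are n = 3, 4, 5.
At n = 6 the blocks have lengths 13, 24, 13.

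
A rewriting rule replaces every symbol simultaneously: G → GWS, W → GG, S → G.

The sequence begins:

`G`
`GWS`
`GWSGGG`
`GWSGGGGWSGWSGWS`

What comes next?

Replace each of the 15 characters of GWSGGGGWSGWSGWS in place — GWS GG G GWS GWS GWS GWS GG G GWS GG G GWS GG G — and concatenate.

GWSGGGGWSGWSGWSGWSGGGGWSGGGGWSGGG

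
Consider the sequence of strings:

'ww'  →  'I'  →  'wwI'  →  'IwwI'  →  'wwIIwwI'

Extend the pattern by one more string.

Each term (from the third on) is the two preceding terms concatenated in order: term 3 = ww·I = wwI.
Continuing: IwwI · wwIIwwI gives term 6.

IwwIwwIIwwI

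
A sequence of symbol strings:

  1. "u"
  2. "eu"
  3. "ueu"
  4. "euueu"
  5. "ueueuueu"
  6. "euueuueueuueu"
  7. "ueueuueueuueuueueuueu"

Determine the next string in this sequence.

This is a Fibonacci-style word recurrence s(k) = s(k−2)·s(k−1): e.g. u·eu = ueu.
So term 8 is euueuueueuueu·ueueuueueuueuueueuueu.

euueuueueuueuueueuueueuueuueueuueu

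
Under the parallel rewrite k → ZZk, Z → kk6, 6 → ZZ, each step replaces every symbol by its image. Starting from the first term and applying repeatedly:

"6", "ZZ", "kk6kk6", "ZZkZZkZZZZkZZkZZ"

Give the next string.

Applying the rule to each of the 16 symbols of ZZkZZkZZZZkZZkZZ gives the pieces kk6 kk6 ZZk kk6 kk6 ZZk kk6 kk6 kk6 kk6 ZZk kk6 kk6 ZZk kk6 kk6, which concatenate to the answer.

kk6kk6ZZkkk6kk6ZZkkk6kk6kk6kk6ZZkkk6kk6ZZkkk6kk6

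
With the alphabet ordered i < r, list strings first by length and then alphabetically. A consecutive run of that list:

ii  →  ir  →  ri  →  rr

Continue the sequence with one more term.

After rr the length-2 strings are exhausted; the first length-3 string is 3 copies of i.

iii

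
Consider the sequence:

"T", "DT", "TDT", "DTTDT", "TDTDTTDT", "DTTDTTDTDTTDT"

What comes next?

Each term (from the third on) is the two preceding terms concatenated in order: term 3 = T·DT = TDT.
So term 7 is TDTDTTDT·DTTDTTDTDTTDT.

TDTDTTDTDTTDTTDTDTTDT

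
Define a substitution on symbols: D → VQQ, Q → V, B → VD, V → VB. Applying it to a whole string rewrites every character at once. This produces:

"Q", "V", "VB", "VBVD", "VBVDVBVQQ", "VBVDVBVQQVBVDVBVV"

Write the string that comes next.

Applying the rule to each of the 17 symbols of VBVDVBVQQVBVDVBVV gives the pieces VB VD VB VQQ VB VD VB V V VB VD VB VQQ VB VD VB VB, which concatenate to the answer.

VBVDVBVQQVBVDVBVVVBVDVBVQQVBVDVBVB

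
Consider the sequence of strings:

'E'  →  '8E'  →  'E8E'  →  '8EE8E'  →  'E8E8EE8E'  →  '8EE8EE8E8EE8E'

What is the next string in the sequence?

E8E8EE8E8EE8EE8E8EE8E

This is a Fibonacci-style word recurrence s(k) = s(k−2)·s(k−1): e.g. E·8E = E8E.
So term 7 is E8E8EE8E·8EE8EE8E8EE8E.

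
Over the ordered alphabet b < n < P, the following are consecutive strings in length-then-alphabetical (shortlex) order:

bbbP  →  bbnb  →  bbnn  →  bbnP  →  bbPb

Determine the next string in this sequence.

bbPn

Find the rightmost character of bbPb below P, bump it to the next letter, and reset everything to its right to b.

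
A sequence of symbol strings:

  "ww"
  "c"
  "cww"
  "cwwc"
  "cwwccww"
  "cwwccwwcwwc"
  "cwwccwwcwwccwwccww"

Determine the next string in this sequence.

Each term (from the third on) is the previous term followed by the one before it: term 3 = c·ww = cww.
Continuing: cwwccwwcwwccwwccww · cwwccwwcwwc gives term 8.

cwwccwwcwwccwwccwwcwwccwwcwwc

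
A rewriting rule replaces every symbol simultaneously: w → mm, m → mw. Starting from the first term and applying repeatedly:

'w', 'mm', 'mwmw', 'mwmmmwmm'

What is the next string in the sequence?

Rewriting each symbol of mwmmmwmm: m→mw, w→mm, m→mw, m→mw, m→mw, w→mm, m→mw, m→mw, which concatenates to mw mm mw mw mw mm mw mw.

mwmmmwmwmwmmmwmw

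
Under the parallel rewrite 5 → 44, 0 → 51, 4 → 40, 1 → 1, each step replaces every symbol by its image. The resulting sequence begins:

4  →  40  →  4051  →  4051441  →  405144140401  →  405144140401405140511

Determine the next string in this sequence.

Applying the rule to each of the 21 symbols of 405144140401405140511 gives the pieces 40 51 44 1 40 40 1 40 51 40 51 1 40 51 44 1 40 51 44 1 1, which concatenate to the answer.

405144140401405140511405144140514411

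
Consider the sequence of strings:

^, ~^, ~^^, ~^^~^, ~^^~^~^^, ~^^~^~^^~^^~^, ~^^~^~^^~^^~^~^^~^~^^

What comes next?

~^^~^~^^~^^~^~^^~^~^^~^^~^~^^~^^~^

From term 3 onward, concatenate the last term with the second-to-last: ~^·^ = ~^^, ~^^·~^ = ~^^~^, …
The next term joins ~^^~^~^^~^^~^~^^~^~^^ and ~^^~^~^^~^^~^.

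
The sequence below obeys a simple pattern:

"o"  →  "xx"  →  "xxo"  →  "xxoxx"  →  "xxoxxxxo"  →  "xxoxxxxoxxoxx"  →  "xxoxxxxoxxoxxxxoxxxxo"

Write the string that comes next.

Each term (from the third on) is the previous term followed by the one before it: term 3 = xx·o = xxo.
Continuing: xxoxxxxoxxoxxxxoxxxxo · xxoxxxxoxxoxx gives term 8.

xxoxxxxoxxoxxxxoxxxxoxxoxxxxoxxoxx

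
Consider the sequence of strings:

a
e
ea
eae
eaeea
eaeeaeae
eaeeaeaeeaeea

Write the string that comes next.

eaeeaeaeeaeeaeaeeaeae

From term 3 onward, concatenate the last term with the second-to-last: e·a = ea, ea·e = eae, …
The next term joins eaeeaeaeeaeea and eaeeaeae.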